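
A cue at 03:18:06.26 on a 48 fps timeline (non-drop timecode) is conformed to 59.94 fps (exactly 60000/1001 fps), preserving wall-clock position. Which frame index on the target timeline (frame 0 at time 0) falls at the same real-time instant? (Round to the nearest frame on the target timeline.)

frame 712480

Source frame index: (3×3600 + 18×60 + 6) × 48 + 26 = 570554.
Real time: 570554 / (48) = 285277/24 s.
Target frame: (285277/24) × (60000/1001) = 713192500/1001 ≈ 712480.020 → 712480.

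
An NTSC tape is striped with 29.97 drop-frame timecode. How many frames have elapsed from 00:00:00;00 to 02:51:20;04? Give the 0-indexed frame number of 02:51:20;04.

308096

As if non-drop at 30 labels/s: (2 × 3600 + 51 × 60 + 20) × 30 + 4 = 308404.
Minute boundaries passed: 171; those not divisible by 10: 171 − 17 = 154; dropped labels = 2 × 154 = 308.
Actual frame index = 308404 − 308 = 308096.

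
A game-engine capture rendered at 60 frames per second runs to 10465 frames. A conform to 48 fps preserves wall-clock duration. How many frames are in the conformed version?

8372 frames

Target frames = source frames × (target rate / source rate) = 10465 × (48)/(60) = 10465 × 4/5 = 8372.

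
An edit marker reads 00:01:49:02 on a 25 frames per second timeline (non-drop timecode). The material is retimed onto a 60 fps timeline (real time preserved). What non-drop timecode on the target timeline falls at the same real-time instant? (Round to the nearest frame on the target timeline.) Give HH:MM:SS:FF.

Source frame index: (0×3600 + 1×60 + 49) × 25 + 2 = 2727.
Real time: 2727 / (25) = 2727/25 s.
Target frame: (2727/25) × (60) = 32724/5 ≈ 6544.800 → 6545.
At 60 labels/s: frame 6545 → 00:01:49:05.

00:01:49:05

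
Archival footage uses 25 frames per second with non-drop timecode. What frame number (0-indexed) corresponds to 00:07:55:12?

Total seconds to the label: (0 × 3600 + 7 × 60 + 55) = 475.
Frame index = 475 × 25 + 12 = 11887.

frame 11887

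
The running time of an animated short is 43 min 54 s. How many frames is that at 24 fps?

63216 frames

43 min 54 s = 2634 s.
Frames = 2634 × 24 = 63216.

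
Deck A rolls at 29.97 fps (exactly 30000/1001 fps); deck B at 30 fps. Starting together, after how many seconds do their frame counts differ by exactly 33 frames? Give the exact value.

The gap grows by |30 − 30000/1001| = 30/1001 frames per second.
Time for a 33-frame gap: 33 ÷ (30/1001) = 1101.1 s.

1101.1 seconds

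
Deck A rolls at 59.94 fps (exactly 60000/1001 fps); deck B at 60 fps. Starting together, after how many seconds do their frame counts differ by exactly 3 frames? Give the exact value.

50.05 seconds

The gap grows by |60 − 60000/1001| = 60/1001 frames per second.
Time for a 3-frame gap: 3 ÷ (60/1001) = 50.05 s.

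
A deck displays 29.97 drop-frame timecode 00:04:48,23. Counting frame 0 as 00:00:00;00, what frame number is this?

Complete 10-minute blocks: 0, each 17982 frames → 0.
Remaining 4 whole minutes in the current block: 1800 + 3 × 1798 = 7194 frames.
Within the current minute: 48 × 30 + 23 − 2 = 1461 (labels ;00/;01 skipped at this minute). Total = 0 + 7194 + 1461 = 8655.

8655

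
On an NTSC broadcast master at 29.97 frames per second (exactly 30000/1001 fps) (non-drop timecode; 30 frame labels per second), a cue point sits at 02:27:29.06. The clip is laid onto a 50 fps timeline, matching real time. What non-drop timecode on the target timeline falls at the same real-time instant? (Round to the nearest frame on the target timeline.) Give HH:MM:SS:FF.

02:27:38:02

Source frame index: (2×3600 + 27×60 + 29) × 30 + 6 = 265476.
Real time: 265476 / (30000/1001) = 22145123/2500 s.
Target frame: (22145123/2500) × (50) = 22145123/50 ≈ 442902.460 → 442902.
At 50 labels/s: frame 442902 → 02:27:38:02.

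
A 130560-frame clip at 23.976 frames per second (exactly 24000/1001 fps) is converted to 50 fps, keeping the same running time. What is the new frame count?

Target frames = source frames × (target rate / source rate) = 130560 × (50)/(24000/1001) = 130560 × 1001/480 = 272272.

272272 frames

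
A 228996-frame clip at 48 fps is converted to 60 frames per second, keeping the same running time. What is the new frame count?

286245 frames

Target frames = source frames × (target rate / source rate) = 228996 × (60)/(48) = 228996 × 5/4 = 286245.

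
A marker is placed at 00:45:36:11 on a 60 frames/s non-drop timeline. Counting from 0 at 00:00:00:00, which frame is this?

164171

Total seconds to the label: (0 × 3600 + 45 × 60 + 36) = 2736.
Frame index = 2736 × 60 + 11 = 164171.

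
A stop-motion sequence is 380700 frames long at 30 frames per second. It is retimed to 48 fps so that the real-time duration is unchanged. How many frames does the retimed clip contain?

Target frames = source frames × (target rate / source rate) = 380700 × (48)/(30) = 380700 × 8/5 = 609120.

609120 frames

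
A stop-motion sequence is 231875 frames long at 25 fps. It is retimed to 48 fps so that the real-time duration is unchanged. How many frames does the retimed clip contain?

445200 frames

Target frames = source frames × (target rate / source rate) = 231875 × (48)/(25) = 231875 × 48/25 = 445200.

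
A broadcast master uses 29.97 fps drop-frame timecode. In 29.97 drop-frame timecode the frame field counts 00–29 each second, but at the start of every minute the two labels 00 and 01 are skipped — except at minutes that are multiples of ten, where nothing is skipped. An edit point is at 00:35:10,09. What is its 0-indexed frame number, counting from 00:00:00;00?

As if non-drop at 30 labels/s: (0 × 3600 + 35 × 60 + 10) × 30 + 9 = 63309.
Minute boundaries passed: 35; those not divisible by 10: 35 − 3 = 32; dropped labels = 2 × 32 = 64.
Actual frame index = 63309 − 64 = 63245.

63245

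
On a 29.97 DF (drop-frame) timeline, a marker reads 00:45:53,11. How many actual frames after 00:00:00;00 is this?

As if non-drop at 30 labels/s: (0 × 3600 + 45 × 60 + 53) × 30 + 11 = 82601.
Minute boundaries passed: 45; those not divisible by 10: 45 − 4 = 41; dropped labels = 2 × 41 = 82.
Actual frame index = 82601 − 82 = 82519.

82519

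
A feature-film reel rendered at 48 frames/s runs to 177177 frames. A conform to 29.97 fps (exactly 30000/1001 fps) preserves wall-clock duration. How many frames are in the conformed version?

110625 frames

Target frames = source frames × (target rate / source rate) = 177177 × (30000/1001)/(48) = 177177 × 625/1001 = 110625.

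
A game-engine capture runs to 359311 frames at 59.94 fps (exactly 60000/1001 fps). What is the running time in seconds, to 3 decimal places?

5994.505 seconds

Running time = 359311 × 1001/60000 = 359670311/60000 s ≈ 5994.505 s.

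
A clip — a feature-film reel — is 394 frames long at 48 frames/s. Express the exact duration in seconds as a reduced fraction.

Running time = 394 ÷ (48) = 394 × 1/48 = 197/24 s.

197/24 seconds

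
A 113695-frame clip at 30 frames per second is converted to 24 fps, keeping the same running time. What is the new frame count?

90956 frames

Target frames = source frames × (target rate / source rate) = 113695 × (24)/(30) = 113695 × 4/5 = 90956.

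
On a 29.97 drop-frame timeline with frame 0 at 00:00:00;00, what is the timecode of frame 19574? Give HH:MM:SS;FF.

Ten DF minutes hold 17982 frames, so frame 19574 lies in block 1 (frames 17982–35963) with 1592 frames into that block.
The block's first minute is 1800 frames and the rest 1798 each; 1592 frames reaches minute 0, so 1 × 18 + 0 × 2 = 18 labels have been skipped so far.
Adding those back, label number 19574 + 18 = 19592 at 30 labels/s is 653 s + 2 f = 0 h 10 min 53 s frame 2, i.e. 00:10:53;02.

00:10:53;02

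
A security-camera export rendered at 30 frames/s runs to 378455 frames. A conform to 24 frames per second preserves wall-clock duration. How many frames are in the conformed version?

Target frames = source frames × (target rate / source rate) = 378455 × (24)/(30) = 378455 × 4/5 = 302764.

302764 frames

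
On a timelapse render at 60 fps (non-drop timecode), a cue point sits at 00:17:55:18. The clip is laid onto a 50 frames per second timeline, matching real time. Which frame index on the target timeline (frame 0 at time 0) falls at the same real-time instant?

Source frame index: (0×3600 + 17×60 + 55) × 60 + 18 = 64518.
Real time: 64518 / (60) = 10753/10 s.
Target frame: (10753/10) × (50) = 53765.

frame 53765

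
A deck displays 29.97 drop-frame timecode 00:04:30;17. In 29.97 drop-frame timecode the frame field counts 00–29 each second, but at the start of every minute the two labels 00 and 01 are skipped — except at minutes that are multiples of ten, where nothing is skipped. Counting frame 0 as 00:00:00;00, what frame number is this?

As if non-drop at 30 labels/s: (0 × 3600 + 4 × 60 + 30) × 30 + 17 = 8117.
Minute boundaries passed: 4; those not divisible by 10: 4 − 0 = 4; dropped labels = 2 × 4 = 8.
Actual frame index = 8117 − 8 = 8109.

8109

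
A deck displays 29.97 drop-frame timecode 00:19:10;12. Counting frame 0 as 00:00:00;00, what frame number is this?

Complete 10-minute blocks: 1, each 17982 frames → 17982.
Remaining 9 whole minutes in the current block: 1800 + 8 × 1798 = 16184 frames.
Within the current minute: 10 × 30 + 12 − 2 = 310 (labels ;00/;01 skipped at this minute). Total = 17982 + 16184 + 310 = 34476.

34476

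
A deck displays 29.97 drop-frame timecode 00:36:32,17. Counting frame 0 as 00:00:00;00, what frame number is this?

Complete 10-minute blocks: 3, each 17982 frames → 53946.
Remaining 6 whole minutes in the current block: 1800 + 5 × 1798 = 10790 frames.
Within the current minute: 32 × 30 + 17 − 2 = 975 (labels ;00/;01 skipped at this minute). Total = 53946 + 10790 + 975 = 65711.

65711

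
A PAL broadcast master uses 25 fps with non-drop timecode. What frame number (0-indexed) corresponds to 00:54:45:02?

Total seconds to the label: (0 × 3600 + 54 × 60 + 45) = 3285.
Frame index = 3285 × 25 + 2 = 82127.

82127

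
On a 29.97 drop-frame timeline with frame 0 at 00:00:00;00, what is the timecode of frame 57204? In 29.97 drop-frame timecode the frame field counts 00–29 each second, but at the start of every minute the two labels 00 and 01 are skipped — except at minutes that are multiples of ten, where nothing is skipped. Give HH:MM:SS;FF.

Each 10-minute DF block holds 10 × 60 × 30 − 9 × 2 = 17982 frames. 57204 ÷ 17982 → 3 full blocks, remainder 3258.
Within the partial block the first minute is 1800 frames and each further minute 1798, so 1 further minute boundary passed. Total skipped labels = 18 × 3 + 2 × 1 = 56.
Non-drop label index = 57204 + 56 = 57260; at 30 labels/s that is 00:31:48:20, i.e. DF 00:31:48;20.

00:31:48;20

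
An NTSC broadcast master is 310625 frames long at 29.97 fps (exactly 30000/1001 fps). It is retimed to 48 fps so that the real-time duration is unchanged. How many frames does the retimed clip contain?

497497 frames

Target frames = source frames × (target rate / source rate) = 310625 × (48)/(30000/1001) = 310625 × 1001/625 = 497497.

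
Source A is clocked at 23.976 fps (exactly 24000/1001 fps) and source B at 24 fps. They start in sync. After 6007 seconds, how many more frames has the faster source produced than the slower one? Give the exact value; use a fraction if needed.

144168/1001 frames

A emits 24000/1001 × 6007 = 144168000/1001 frames; B emits 24 × 6007 = 144168.
Difference = 144168/1001 frames (≈ 144.0240); B is ahead of A.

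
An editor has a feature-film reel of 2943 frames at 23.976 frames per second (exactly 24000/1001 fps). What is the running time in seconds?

122.747625 seconds

Running time = 2943 / (24000/1001) = 122.747625 s.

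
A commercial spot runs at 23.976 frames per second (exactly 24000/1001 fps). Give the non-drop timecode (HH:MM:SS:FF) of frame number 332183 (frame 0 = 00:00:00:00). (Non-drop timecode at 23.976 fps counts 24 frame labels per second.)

03:50:40:23

332183 ÷ 24 = 13840 full seconds, remainder 23 frames.
13840 s = 3 h 50 min 40 s.
Timecode: 03:50:40:23.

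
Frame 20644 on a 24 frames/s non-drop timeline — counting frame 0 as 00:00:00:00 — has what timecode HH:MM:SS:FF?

00:14:20:04

20644 ÷ 24 = 860 full seconds, remainder 4 frames.
860 s = 0 h 14 min 20 s.
Timecode: 00:14:20:04.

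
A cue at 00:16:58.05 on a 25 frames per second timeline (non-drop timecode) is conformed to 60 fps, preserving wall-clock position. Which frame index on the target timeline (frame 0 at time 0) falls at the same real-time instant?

Source frame index: (0×3600 + 16×60 + 58) × 25 + 5 = 25455.
Real time: 25455 / (25) = 5091/5 s.
Target frame: (5091/5) × (60) = 61092.

frame 61092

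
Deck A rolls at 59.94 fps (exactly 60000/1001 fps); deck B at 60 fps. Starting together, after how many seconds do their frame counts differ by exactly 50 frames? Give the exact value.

5005/6 seconds

The gap grows by |60 − 60000/1001| = 60/1001 frames per second.
Time for a 50-frame gap: 50 ÷ (60/1001) = 5005/6 s.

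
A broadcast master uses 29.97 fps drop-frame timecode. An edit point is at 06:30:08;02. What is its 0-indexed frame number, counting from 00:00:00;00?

701540

Complete 10-minute blocks: 39, each 17982 frames → 701298.
Remaining 0 whole minutes in the current block: 0 frames.
Within the current minute: 8 × 30 + 2 = 242. Total = 701298 + 0 + 242 = 701540.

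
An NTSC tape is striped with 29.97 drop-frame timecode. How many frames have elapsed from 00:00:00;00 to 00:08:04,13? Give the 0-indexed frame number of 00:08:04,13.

As if non-drop at 30 labels/s: (0 × 3600 + 8 × 60 + 4) × 30 + 13 = 14533.
Minute boundaries passed: 8; those not divisible by 10: 8 − 0 = 8; dropped labels = 2 × 8 = 16.
Actual frame index = 14533 − 16 = 14517.

14517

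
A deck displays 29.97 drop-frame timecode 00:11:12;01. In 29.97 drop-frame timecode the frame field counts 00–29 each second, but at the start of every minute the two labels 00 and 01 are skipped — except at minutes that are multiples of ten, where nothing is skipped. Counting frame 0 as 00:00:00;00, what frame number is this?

As if non-drop at 30 labels/s: (0 × 3600 + 11 × 60 + 12) × 30 + 1 = 20161.
Minute boundaries passed: 11; those not divisible by 10: 11 − 1 = 10; dropped labels = 2 × 10 = 20.
Actual frame index = 20161 − 20 = 20141.

20141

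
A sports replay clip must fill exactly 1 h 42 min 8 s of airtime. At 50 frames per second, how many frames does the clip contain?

1 h 42 min 8 s = 6128 s.
Frames = 6128 × 50 = 306400.

306400 frames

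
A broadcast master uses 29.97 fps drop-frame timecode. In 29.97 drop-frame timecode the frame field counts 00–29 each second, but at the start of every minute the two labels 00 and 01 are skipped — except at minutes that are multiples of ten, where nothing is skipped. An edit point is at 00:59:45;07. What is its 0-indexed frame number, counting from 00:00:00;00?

107449

As if non-drop at 30 labels/s: (0 × 3600 + 59 × 60 + 45) × 30 + 7 = 107557.
Minute boundaries passed: 59; those not divisible by 10: 59 − 5 = 54; dropped labels = 2 × 54 = 108.
Actual frame index = 107557 − 108 = 107449.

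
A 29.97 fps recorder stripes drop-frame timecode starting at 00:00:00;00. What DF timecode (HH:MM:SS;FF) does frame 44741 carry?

Each 10-minute DF block holds 10 × 60 × 30 − 9 × 2 = 17982 frames. 44741 ÷ 17982 → 2 full blocks, remainder 8777.
Within the partial block the first minute is 1800 frames and each further minute 1798, so 4 further minute boundaries passed. Total skipped labels = 18 × 2 + 2 × 4 = 44.
Non-drop label index = 44741 + 44 = 44785; at 30 labels/s that is 00:24:52:25, i.e. DF 00:24:52;25.

00:24:52;25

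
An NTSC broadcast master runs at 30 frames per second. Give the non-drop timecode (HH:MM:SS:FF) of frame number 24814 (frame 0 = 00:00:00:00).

24814 ÷ 30 = 827 full seconds, remainder 4 frames.
827 s = 0 h 13 min 47 s.
Timecode: 00:13:47:04.

00:13:47:04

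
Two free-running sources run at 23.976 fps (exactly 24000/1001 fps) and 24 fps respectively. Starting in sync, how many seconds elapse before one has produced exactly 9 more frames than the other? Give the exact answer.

The gap grows by |24 − 24000/1001| = 24/1001 frames per second.
Time for a 9-frame gap: 9 ÷ (24/1001) = 375.375 s.

375.375 seconds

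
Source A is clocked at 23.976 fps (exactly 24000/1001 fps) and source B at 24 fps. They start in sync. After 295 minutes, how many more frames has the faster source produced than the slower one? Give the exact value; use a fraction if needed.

295 min = 17700 s.
A emits 24000/1001 × 17700 = 424800000/1001 frames; B emits 24 × 17700 = 424800.
Difference = 424800/1001 frames (≈ 424.3756); B is ahead of A.

424800/1001 frames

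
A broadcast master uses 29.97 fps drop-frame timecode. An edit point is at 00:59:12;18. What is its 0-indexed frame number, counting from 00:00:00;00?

106470

Complete 10-minute blocks: 5, each 17982 frames → 89910.
Remaining 9 whole minutes in the current block: 1800 + 8 × 1798 = 16184 frames.
Within the current minute: 12 × 30 + 18 − 2 = 376 (labels ;00/;01 skipped at this minute). Total = 89910 + 16184 + 376 = 106470.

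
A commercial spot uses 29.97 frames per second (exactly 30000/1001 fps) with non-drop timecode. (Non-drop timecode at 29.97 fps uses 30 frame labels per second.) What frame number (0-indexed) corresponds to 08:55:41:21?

Total seconds to the label: (8 × 3600 + 55 × 60 + 41) = 32141.
Frame index = 32141 × 30 + 21 = 964251.

frame 964251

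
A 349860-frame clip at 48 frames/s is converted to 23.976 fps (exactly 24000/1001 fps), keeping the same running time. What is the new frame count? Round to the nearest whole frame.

Frames at target rate = 349860 × (24000/1001) / (48) = 24990000/143 ≈ 174755.245.
Nearest whole frame: 174755.

174755 frames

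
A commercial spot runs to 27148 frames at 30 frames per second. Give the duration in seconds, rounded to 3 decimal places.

904.933 seconds

Running time = 27148 × 1/30 = 13574/15 s ≈ 904.933 s.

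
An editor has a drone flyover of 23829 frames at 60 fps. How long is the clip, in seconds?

Running time = 23829 / (60) = 397.15 s.

397.15 seconds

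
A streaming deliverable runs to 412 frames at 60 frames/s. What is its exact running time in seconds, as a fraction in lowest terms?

103/15 seconds

Running time = 412 ÷ (60) = 412 × 1/60 = 103/15 s.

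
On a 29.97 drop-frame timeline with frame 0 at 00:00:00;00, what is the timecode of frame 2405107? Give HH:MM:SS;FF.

22:17:30;15

Each 10-minute DF block holds 10 × 60 × 30 − 9 × 2 = 17982 frames. 2405107 ÷ 17982 → 133 full blocks, remainder 13501.
Within the partial block the first minute is 1800 frames and each further minute 1798, so 7 further minute boundaries passed. Total skipped labels = 18 × 133 + 2 × 7 = 2408.
Non-drop label index = 2405107 + 2408 = 2407515; at 30 labels/s that is 22:17:30:15, i.e. DF 22:17:30;15.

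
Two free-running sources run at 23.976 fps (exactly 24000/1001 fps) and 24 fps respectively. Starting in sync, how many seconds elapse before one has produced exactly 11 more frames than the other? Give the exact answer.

The gap grows by |24 − 24000/1001| = 24/1001 frames per second.
Time for a 11-frame gap: 11 ÷ (24/1001) = 11011/24 s.

11011/24 seconds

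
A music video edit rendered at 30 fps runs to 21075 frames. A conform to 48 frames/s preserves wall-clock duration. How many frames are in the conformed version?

Target frames = source frames × (target rate / source rate) = 21075 × (48)/(30) = 21075 × 8/5 = 33720.

33720 frames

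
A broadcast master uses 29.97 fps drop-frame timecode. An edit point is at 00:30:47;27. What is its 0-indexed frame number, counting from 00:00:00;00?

Complete 10-minute blocks: 3, each 17982 frames → 53946.
Remaining 0 whole minutes in the current block: 0 frames.
Within the current minute: 47 × 30 + 27 = 1437. Total = 53946 + 0 + 1437 = 55383.

55383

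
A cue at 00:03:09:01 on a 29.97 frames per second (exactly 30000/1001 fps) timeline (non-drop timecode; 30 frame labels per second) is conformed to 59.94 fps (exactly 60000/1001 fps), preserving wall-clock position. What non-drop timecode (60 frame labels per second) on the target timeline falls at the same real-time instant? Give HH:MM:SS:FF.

Source frame index: (0×3600 + 3×60 + 9) × 30 + 1 = 5671.
Real time: 5671 / (30000/1001) = 5676671/30000 s.
Target frame: (5676671/30000) × (60000/1001) = 11342.
At 60 labels/s: frame 11342 → 00:03:09:02.

00:03:09:02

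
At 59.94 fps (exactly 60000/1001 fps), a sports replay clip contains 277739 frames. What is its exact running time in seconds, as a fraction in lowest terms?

278016739/60000 seconds

Running time = 277739 ÷ (60000/1001) = 277739 × 1001/60000 = 278016739/60000 s.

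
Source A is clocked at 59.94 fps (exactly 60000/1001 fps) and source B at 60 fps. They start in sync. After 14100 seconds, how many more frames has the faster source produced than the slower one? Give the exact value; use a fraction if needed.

A emits 60000/1001 × 14100 = 846000000/1001 frames; B emits 60 × 14100 = 846000.
Difference = 846000/1001 frames (≈ 845.1548); B is ahead of A.

846000/1001 frames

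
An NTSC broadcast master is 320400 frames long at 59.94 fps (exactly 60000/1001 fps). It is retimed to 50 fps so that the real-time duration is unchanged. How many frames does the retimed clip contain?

Target frames = source frames × (target rate / source rate) = 320400 × (50)/(60000/1001) = 320400 × 1001/1200 = 267267.

267267 frames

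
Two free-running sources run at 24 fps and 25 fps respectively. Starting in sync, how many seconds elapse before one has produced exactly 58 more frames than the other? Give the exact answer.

58 seconds

The gap grows by |25 − 24| = 1 frame per second.
Time for a 58-frame gap: 58 ÷ (1) = 58 s.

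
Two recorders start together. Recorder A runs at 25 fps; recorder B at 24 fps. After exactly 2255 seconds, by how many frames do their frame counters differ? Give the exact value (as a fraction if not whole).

A emits 25 × 2255 = 56375 frames; B emits 24 × 2255 = 54120.
Difference = 2255 frames; B is behind A.

2255 frames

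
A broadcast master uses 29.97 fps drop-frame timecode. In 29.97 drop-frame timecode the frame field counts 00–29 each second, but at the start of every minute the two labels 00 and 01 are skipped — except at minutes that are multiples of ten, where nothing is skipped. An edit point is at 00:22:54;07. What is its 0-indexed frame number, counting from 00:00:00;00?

41187

Complete 10-minute blocks: 2, each 17982 frames → 35964.
Remaining 2 whole minutes in the current block: 1800 + 1 × 1798 = 3598 frames.
Within the current minute: 54 × 30 + 7 − 2 = 1625 (labels ;00/;01 skipped at this minute). Total = 35964 + 3598 + 1625 = 41187.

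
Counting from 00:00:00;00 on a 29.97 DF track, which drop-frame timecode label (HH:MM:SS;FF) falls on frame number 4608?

Ten DF minutes hold 17982 frames, so frame 4608 lies in block 0 (frames 0–17981) with 4608 frames into that block.
The block's first minute is 1800 frames and the rest 1798 each; 4608 frames reaches minute 2, so 0 × 18 + 2 × 2 = 4 labels have been skipped so far.
Adding those back, label number 4608 + 4 = 4612 at 30 labels/s is 153 s + 22 f = 0 h 2 min 33 s frame 22, i.e. 00:02:33;22.

00:02:33;22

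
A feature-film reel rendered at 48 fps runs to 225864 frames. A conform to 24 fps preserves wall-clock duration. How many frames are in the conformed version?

112932 frames

Target frames = source frames × (target rate / source rate) = 225864 × (24)/(48) = 225864 × 1/2 = 112932.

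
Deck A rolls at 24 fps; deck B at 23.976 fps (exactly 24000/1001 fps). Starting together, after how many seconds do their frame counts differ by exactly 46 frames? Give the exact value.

The gap grows by |24000/1001 − 24| = 24/1001 frames per second.
Time for a 46-frame gap: 46 ÷ (24/1001) = 23023/12 s.

23023/12 seconds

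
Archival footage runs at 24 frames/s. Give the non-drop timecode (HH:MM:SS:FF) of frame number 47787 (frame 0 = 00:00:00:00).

00:33:11:03

47787 ÷ 24 = 1991 full seconds, remainder 3 frames.
1991 s = 0 h 33 min 11 s.
Timecode: 00:33:11:03.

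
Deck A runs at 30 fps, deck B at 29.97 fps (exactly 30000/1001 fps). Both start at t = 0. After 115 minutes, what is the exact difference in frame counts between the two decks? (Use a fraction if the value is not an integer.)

115 min = 6900 s.
A emits 30 × 6900 = 207000 frames; B emits 30000/1001 × 6900 = 207000000/1001.
Difference = 207000/1001 frames (≈ 206.7932); B is behind A.

207000/1001 frames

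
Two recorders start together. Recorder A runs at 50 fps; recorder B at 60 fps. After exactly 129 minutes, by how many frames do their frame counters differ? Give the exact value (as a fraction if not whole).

129 min = 7740 s.
A emits 50 × 7740 = 387000 frames; B emits 60 × 7740 = 464400.
Difference = 77400 frames; B is ahead of A.

77400 frames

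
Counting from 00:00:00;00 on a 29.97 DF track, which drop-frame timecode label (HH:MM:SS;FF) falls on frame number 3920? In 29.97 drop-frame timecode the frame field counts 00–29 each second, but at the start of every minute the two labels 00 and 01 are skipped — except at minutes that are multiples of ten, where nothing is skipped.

Each 10-minute DF block holds 10 × 60 × 30 − 9 × 2 = 17982 frames. 3920 ÷ 17982 → 0 full blocks, remainder 3920.
Within the partial block the first minute is 1800 frames and each further minute 1798, so 2 further minute boundaries passed. Total skipped labels = 18 × 0 + 2 × 2 = 4.
Non-drop label index = 3920 + 4 = 3924; at 30 labels/s that is 00:02:10:24, i.e. DF 00:02:10;24.

00:02:10;24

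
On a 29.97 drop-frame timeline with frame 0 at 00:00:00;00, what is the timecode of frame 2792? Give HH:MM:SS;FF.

Each 10-minute DF block holds 10 × 60 × 30 − 9 × 2 = 17982 frames. 2792 ÷ 17982 → 0 full blocks, remainder 2792.
Within the partial block the first minute is 1800 frames and each further minute 1798, so 1 further minute boundary passed. Total skipped labels = 18 × 0 + 2 × 1 = 2.
Non-drop label index = 2792 + 2 = 2794; at 30 labels/s that is 00:01:33:04, i.e. DF 00:01:33;04.

00:01:33;04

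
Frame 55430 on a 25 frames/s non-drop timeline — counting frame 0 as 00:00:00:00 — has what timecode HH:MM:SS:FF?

00:36:57:05

55430 ÷ 25 = 2217 full seconds, remainder 5 frames.
2217 s = 0 h 36 min 57 s.
Timecode: 00:36:57:05.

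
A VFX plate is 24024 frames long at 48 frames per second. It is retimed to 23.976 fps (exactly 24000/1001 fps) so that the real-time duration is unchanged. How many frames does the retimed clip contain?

12000 frames

Target frames = source frames × (target rate / source rate) = 24024 × (24000/1001)/(48) = 24024 × 500/1001 = 12000.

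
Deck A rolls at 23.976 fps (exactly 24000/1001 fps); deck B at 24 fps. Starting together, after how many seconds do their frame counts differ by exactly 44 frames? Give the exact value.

11011/6 seconds

The gap grows by |24 − 24000/1001| = 24/1001 frames per second.
Time for a 44-frame gap: 44 ÷ (24/1001) = 11011/6 s.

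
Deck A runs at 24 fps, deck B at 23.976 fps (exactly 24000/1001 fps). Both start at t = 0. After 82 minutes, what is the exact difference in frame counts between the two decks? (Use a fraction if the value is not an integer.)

82 min = 4920 s.
A emits 24 × 4920 = 118080 frames; B emits 24000/1001 × 4920 = 118080000/1001.
Difference = 118080/1001 frames (≈ 117.9620); B is behind A.

118080/1001 frames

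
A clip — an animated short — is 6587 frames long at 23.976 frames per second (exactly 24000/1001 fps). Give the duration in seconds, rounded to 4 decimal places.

274.7328 seconds

Running time = 6587 × 1001/24000 = 6593587/24000 s ≈ 274.7328 s.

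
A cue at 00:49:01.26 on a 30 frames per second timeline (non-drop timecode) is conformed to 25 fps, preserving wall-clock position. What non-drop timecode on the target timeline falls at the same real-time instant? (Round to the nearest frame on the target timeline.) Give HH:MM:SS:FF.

00:49:01:22

Source frame index: (0×3600 + 49×60 + 1) × 30 + 26 = 88256.
Real time: 88256 / (30) = 44128/15 s.
Target frame: (44128/15) × (25) = 220640/3 ≈ 73546.667 → 73547.
At 25 labels/s: frame 73547 → 00:49:01:22.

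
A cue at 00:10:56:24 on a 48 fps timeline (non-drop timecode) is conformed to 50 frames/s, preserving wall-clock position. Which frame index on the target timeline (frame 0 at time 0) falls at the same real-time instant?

frame 32825

Source frame index: (0×3600 + 10×60 + 56) × 48 + 24 = 31512.
Real time: 31512 / (48) = 1313/2 s.
Target frame: (1313/2) × (50) = 32825.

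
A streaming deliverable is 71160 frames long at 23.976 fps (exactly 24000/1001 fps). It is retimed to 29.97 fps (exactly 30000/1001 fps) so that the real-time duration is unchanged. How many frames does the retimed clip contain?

Target frames = source frames × (target rate / source rate) = 71160 × (30000/1001)/(24000/1001) = 71160 × 5/4 = 88950.

88950 frames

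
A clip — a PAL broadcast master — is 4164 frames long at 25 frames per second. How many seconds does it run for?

Running time = 4164 / (25) = 166.56 s.

166.56 seconds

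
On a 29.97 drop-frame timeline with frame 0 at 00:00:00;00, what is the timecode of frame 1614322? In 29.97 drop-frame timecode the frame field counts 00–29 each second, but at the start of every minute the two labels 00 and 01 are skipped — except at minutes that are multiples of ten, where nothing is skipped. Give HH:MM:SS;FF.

Ten DF minutes hold 17982 frames, so frame 1614322 lies in block 89 (frames 1600398–1618379) with 13924 frames into that block.
The block's first minute is 1800 frames and the rest 1798 each; 13924 frames reaches minute 7, so 89 × 18 + 7 × 2 = 1616 labels have been skipped so far.
Adding those back, label number 1614322 + 1616 = 1615938 at 30 labels/s is 53864 s + 18 f = 14 h 57 min 44 s frame 18, i.e. 14:57:44;18.

14:57:44;18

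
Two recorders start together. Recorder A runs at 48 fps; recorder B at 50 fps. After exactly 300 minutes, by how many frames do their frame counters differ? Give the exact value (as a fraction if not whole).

36000 frames

300 min = 18000 s.
A emits 48 × 18000 = 864000 frames; B emits 50 × 18000 = 900000.
Difference = 36000 frames; B is ahead of A.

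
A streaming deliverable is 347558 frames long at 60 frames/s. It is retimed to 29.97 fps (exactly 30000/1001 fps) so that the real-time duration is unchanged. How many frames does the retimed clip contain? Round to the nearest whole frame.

173605 frames

Frames at target rate = 347558 × (30000/1001) / (60) = 173779000/1001 ≈ 173605.395.
Nearest whole frame: 173605.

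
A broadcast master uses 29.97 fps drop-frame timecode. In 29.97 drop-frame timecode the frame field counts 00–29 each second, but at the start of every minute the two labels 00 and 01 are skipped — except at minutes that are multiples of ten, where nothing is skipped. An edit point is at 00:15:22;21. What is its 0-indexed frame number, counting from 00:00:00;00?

27653

Complete 10-minute blocks: 1, each 17982 frames → 17982.
Remaining 5 whole minutes in the current block: 1800 + 4 × 1798 = 8992 frames.
Within the current minute: 22 × 30 + 21 − 2 = 679 (labels ;00/;01 skipped at this minute). Total = 17982 + 8992 + 679 = 27653.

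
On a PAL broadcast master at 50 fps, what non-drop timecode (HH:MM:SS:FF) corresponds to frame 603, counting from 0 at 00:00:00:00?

603 ÷ 50 = 12 full seconds, remainder 3 frames.
12 s = 0 h 0 min 12 s.
Timecode: 00:00:12:03.

00:00:12:03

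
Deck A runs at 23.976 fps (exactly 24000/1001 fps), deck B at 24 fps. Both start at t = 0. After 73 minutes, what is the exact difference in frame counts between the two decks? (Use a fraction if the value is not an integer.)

105120/1001 frames

73 min = 4380 s.
A emits 24000/1001 × 4380 = 105120000/1001 frames; B emits 24 × 4380 = 105120.
Difference = 105120/1001 frames (≈ 105.0150); B is ahead of A.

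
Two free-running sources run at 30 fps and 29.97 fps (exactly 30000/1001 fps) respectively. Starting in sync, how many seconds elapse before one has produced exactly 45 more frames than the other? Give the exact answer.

1501.5 seconds

The gap grows by |30000/1001 − 30| = 30/1001 frames per second.
Time for a 45-frame gap: 45 ÷ (30/1001) = 1501.5 s.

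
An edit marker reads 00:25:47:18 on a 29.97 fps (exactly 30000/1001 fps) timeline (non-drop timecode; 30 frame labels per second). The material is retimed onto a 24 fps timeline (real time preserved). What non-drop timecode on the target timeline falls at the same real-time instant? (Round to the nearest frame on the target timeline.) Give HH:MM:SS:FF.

00:25:49:04

Source frame index: (0×3600 + 25×60 + 47) × 30 + 18 = 46428.
Real time: 46428 / (30000/1001) = 3872869/2500 s.
Target frame: (3872869/2500) × (24) = 23237214/625 ≈ 37179.542 → 37180.
At 24 labels/s: frame 37180 → 00:25:49:04.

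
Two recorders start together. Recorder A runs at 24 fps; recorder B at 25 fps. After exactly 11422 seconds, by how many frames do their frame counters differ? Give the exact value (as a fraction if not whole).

11422 frames

A emits 24 × 11422 = 274128 frames; B emits 25 × 11422 = 285550.
Difference = 11422 frames; B is ahead of A.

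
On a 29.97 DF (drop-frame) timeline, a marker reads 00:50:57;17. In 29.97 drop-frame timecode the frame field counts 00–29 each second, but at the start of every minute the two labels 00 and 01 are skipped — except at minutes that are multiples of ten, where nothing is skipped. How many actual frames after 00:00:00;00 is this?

As if non-drop at 30 labels/s: (0 × 3600 + 50 × 60 + 57) × 30 + 17 = 91727.
Minute boundaries passed: 50; those not divisible by 10: 50 − 5 = 45; dropped labels = 2 × 45 = 90.
Actual frame index = 91727 − 90 = 91637.

91637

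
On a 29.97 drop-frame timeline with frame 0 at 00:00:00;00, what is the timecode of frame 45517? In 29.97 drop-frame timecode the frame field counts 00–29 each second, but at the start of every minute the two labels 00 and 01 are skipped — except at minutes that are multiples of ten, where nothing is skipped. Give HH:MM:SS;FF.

00:25:18;23

Ten DF minutes hold 17982 frames, so frame 45517 lies in block 2 (frames 35964–53945) with 9553 frames into that block.
The block's first minute is 1800 frames and the rest 1798 each; 9553 frames reaches minute 5, so 2 × 18 + 5 × 2 = 46 labels have been skipped so far.
Adding those back, label number 45517 + 46 = 45563 at 30 labels/s is 1518 s + 23 f = 0 h 25 min 18 s frame 23, i.e. 00:25:18;23.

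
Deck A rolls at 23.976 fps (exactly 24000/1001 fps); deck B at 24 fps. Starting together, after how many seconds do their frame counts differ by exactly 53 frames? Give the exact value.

The gap grows by |24 − 24000/1001| = 24/1001 frames per second.
Time for a 53-frame gap: 53 ÷ (24/1001) = 53053/24 s.

53053/24 seconds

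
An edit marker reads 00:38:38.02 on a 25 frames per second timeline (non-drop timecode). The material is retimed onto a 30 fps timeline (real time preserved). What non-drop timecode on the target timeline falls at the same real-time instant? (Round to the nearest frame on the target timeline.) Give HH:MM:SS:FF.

Source frame index: (0×3600 + 38×60 + 38) × 25 + 2 = 57952.
Real time: 57952 / (25) = 57952/25 s.
Target frame: (57952/25) × (30) = 347712/5 ≈ 69542.400 → 69542.
At 30 labels/s: frame 69542 → 00:38:38:02.

00:38:38:02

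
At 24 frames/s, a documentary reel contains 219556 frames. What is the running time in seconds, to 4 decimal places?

Running time = 219556 × 1/24 = 54889/6 s ≈ 9148.1667 s.

9148.1667 seconds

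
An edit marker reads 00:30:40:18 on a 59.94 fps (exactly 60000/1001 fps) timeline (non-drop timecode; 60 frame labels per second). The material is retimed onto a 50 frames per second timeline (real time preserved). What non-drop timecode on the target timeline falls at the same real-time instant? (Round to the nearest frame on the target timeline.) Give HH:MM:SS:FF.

Source frame index: (0×3600 + 30×60 + 40) × 60 + 18 = 110418.
Real time: 110418 / (60000/1001) = 18421403/10000 s.
Target frame: (18421403/10000) × (50) = 18421403/200 ≈ 92107.015 → 92107.
At 50 labels/s: frame 92107 → 00:30:42:07.

00:30:42:07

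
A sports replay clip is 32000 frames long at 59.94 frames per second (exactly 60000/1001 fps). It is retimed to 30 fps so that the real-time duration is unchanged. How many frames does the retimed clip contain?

Target frames = source frames × (target rate / source rate) = 32000 × (30)/(60000/1001) = 32000 × 1001/2000 = 16016.

16016 frames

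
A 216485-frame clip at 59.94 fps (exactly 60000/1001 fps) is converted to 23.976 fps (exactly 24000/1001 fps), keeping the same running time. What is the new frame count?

86594 frames

Target frames = source frames × (target rate / source rate) = 216485 × (24000/1001)/(60000/1001) = 216485 × 2/5 = 86594.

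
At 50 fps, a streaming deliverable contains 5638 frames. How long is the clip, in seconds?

112.76 seconds

Running time = 5638 / (50) = 112.76 s.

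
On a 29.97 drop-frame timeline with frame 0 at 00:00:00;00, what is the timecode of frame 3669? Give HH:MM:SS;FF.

00:02:02;13

Ten DF minutes hold 17982 frames, so frame 3669 lies in block 0 (frames 0–17981) with 3669 frames into that block.
The block's first minute is 1800 frames and the rest 1798 each; 3669 frames reaches minute 2, so 0 × 18 + 2 × 2 = 4 labels have been skipped so far.
Adding those back, label number 3669 + 4 = 3673 at 30 labels/s is 122 s + 13 f = 0 h 2 min 2 s frame 13, i.e. 00:02:02;13.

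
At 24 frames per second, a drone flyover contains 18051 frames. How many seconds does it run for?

752.125 seconds

Running time = 18051 / (24) = 752.125 s.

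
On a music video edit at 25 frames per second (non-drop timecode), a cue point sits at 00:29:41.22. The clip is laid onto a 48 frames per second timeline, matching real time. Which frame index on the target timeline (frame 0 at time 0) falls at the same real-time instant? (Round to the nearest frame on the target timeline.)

Source frame index: (0×3600 + 29×60 + 41) × 25 + 22 = 44547.
Real time: 44547 / (25) = 44547/25 s.
Target frame: (44547/25) × (48) = 2138256/25 ≈ 85530.240 → 85530.

frame 85530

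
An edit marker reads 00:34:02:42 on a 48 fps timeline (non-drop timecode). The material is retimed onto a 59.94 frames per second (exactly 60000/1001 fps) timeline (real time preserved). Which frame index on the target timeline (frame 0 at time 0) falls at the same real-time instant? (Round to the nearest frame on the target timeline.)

Source frame index: (0×3600 + 34×60 + 2) × 48 + 42 = 98058.
Real time: 98058 / (48) = 16343/8 s.
Target frame: (16343/8) × (60000/1001) = 122572500/1001 ≈ 122450.050 → 122450.

frame 122450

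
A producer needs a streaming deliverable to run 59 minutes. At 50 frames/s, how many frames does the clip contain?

59 min = 3540 s.
Frames = 3540 × 50 = 177000.

177000 frames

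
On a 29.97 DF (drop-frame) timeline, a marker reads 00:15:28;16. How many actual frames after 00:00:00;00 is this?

27828

Complete 10-minute blocks: 1, each 17982 frames → 17982.
Remaining 5 whole minutes in the current block: 1800 + 4 × 1798 = 8992 frames.
Within the current minute: 28 × 30 + 16 − 2 = 854 (labels ;00/;01 skipped at this minute). Total = 17982 + 8992 + 854 = 27828.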